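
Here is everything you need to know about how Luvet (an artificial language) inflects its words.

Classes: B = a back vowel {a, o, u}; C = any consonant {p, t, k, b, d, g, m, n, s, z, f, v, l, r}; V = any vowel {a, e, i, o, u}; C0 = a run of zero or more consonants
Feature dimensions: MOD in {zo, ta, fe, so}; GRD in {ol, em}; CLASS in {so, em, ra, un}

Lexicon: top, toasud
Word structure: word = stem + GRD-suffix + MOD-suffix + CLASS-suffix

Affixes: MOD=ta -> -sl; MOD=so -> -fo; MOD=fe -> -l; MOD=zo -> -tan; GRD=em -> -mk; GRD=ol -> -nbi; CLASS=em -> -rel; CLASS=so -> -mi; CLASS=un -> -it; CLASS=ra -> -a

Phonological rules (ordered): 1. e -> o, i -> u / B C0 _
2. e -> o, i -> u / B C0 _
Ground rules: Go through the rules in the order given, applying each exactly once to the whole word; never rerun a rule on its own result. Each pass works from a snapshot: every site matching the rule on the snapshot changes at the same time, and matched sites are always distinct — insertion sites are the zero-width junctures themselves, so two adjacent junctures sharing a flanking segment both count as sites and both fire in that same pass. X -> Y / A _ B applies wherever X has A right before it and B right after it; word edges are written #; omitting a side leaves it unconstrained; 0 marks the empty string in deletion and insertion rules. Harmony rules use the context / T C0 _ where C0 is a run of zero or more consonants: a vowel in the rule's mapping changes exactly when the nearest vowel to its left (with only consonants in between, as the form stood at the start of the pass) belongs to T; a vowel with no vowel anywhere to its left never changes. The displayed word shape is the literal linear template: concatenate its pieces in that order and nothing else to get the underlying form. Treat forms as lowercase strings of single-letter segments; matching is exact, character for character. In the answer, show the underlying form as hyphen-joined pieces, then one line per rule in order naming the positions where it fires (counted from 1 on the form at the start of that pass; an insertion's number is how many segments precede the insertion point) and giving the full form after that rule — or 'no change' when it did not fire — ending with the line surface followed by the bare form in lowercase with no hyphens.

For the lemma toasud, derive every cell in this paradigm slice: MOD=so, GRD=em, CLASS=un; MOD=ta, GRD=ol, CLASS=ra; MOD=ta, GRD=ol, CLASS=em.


cell MOD=so, GRD=em, CLASS=un:
underlying: toasud-mk-fo-it
1. e -> o, i -> u / B C0 _: fires at position(s) 11: toasudmkfout
2. e -> o, i -> u / B C0 _: no change
surface: toasudmkfout

cell MOD=ta, GRD=ol, CLASS=ra:
underlying: toasud-nbi-sl-a
1. e -> o, i -> u / B C0 _: fires at position(s) 9: toasudnbusla
2. e -> o, i -> u / B C0 _: no change
surface: toasudnbusla

cell MOD=ta, GRD=ol, CLASS=em:
underlying: toasud-nbi-sl-rel
1. e -> o, i -> u / B C0 _: fires at position(s) 9: toasudnbuslrel
2. e -> o, i -> u / B C0 _: fires at position(s) 13: toasudnbuslrol
surface: toasudnbuslrol


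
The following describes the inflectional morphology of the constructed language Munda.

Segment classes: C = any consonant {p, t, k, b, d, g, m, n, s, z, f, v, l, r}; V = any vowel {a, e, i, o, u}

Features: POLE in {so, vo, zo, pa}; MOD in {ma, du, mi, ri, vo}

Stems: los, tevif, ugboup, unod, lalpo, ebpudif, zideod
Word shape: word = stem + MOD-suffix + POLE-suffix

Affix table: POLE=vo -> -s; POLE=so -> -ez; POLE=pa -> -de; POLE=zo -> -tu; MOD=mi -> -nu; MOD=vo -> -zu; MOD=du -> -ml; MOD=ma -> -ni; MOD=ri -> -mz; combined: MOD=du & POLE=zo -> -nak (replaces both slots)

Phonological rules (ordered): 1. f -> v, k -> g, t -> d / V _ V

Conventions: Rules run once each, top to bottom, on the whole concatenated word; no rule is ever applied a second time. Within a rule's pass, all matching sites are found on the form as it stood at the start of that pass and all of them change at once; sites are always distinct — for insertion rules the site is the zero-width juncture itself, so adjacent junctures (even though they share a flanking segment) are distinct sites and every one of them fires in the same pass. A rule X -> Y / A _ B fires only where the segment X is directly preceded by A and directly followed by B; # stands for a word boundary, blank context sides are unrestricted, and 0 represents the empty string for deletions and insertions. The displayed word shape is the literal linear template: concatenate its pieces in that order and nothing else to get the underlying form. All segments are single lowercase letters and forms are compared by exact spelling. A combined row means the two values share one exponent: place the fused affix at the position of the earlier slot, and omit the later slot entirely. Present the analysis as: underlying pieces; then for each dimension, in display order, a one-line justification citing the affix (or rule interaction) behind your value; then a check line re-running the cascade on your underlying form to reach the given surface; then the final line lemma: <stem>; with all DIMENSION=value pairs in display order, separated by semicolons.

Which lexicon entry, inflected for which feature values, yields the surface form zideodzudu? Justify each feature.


underlying: zideod-zu-tu
POLE=zo - signalled by the affix -tu
MOD=vo - signalled by the affix -zu
check: zideodzutu -> zideodzudu
lemma: zideod; POLE=zo; MOD=vo


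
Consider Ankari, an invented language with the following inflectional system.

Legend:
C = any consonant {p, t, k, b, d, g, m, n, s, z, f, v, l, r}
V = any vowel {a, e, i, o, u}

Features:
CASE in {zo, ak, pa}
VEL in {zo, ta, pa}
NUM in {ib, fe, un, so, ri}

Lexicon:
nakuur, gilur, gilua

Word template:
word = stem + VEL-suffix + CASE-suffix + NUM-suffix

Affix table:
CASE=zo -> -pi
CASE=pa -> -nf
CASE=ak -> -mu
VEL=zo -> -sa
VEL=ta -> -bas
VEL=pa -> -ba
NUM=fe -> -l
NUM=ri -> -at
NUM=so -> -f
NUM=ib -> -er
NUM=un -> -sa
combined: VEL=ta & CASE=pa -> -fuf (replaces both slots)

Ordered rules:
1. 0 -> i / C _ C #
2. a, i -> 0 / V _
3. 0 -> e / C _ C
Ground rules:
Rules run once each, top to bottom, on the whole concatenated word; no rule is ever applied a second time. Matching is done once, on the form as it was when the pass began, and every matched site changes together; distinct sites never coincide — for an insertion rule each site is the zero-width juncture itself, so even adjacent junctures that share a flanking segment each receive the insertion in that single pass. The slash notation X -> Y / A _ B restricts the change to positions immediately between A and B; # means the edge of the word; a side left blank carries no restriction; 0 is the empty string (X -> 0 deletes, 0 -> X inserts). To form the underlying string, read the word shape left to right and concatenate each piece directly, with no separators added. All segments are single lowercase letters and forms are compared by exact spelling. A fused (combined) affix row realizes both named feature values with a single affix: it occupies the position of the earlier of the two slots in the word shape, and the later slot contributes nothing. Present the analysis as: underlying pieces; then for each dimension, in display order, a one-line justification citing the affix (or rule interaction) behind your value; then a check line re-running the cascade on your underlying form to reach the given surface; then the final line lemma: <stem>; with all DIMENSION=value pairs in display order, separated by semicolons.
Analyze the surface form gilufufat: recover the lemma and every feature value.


underlying: gilua-fuf-at
CASE=pa - signalled by the combined affix row
VEL=ta - signalled by the combined affix row
NUM=ri - signalled by the affix -at
check: giluafufat -> giluafufat -> gilufufat -> gilufufat
lemma: gilua; CASE=pa; VEL=ta; NUM=ri


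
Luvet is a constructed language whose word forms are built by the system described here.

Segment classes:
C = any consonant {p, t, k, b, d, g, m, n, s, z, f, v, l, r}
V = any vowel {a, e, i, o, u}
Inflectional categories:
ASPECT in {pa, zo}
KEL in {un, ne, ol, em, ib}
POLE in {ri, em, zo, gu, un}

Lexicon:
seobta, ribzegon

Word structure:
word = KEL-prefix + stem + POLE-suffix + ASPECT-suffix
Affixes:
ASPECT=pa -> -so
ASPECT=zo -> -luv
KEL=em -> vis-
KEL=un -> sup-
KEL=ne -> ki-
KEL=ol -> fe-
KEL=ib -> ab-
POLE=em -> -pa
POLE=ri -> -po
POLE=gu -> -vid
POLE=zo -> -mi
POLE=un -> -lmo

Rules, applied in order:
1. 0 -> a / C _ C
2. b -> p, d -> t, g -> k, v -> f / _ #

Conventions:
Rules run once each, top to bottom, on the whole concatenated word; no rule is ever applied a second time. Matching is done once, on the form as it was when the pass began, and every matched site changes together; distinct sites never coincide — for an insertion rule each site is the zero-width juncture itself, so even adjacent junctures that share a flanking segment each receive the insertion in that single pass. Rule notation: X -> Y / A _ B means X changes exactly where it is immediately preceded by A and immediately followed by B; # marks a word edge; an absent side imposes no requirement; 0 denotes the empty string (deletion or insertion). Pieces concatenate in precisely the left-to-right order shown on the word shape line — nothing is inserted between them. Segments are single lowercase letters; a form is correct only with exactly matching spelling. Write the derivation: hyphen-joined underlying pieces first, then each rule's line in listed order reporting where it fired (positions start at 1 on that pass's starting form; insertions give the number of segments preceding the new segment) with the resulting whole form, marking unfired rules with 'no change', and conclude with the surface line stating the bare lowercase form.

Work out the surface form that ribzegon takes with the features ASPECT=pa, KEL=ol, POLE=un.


underlying: fe-ribzegon-lmo-so
1. 0 -> a / C _ C: inserts after position(s) 5, 10, 11: feribazegonalamoso
2. b -> p, d -> t, g -> k, v -> f / _ #: no change
surface: feribazegonalamoso


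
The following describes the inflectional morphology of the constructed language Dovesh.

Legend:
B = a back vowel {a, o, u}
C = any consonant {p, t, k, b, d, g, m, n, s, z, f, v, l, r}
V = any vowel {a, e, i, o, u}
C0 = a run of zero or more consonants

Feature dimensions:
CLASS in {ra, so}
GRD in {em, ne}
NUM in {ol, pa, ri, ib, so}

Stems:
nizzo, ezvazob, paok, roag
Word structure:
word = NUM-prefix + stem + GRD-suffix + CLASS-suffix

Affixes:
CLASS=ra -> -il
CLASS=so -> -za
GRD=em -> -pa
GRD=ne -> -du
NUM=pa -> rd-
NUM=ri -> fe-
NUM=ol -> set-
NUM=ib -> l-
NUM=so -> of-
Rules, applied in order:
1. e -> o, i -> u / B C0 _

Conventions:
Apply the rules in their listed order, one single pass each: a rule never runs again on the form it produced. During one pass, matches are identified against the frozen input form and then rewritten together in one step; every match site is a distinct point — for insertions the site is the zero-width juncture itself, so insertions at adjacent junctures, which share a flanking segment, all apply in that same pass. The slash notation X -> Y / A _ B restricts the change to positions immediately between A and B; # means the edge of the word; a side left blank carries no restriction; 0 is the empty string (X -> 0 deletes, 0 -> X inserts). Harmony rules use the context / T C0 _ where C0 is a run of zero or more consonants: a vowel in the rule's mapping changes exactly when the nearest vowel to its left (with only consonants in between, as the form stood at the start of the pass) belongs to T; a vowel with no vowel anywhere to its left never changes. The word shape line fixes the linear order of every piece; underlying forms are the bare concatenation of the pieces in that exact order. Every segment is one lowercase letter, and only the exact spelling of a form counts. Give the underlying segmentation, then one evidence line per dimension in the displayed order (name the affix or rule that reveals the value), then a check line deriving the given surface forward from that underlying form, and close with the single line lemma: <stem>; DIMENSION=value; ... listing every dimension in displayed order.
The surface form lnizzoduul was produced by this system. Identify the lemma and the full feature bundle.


underlying: l-nizzo-du-il
CLASS=ra - signalled by the affix -il
GRD=ne - signalled by the affix -du
NUM=ib - signalled by the affix l-
check: lnizzoduil -> lnizzoduul
lemma: nizzo; CLASS=ra; GRD=ne; NUM=ib


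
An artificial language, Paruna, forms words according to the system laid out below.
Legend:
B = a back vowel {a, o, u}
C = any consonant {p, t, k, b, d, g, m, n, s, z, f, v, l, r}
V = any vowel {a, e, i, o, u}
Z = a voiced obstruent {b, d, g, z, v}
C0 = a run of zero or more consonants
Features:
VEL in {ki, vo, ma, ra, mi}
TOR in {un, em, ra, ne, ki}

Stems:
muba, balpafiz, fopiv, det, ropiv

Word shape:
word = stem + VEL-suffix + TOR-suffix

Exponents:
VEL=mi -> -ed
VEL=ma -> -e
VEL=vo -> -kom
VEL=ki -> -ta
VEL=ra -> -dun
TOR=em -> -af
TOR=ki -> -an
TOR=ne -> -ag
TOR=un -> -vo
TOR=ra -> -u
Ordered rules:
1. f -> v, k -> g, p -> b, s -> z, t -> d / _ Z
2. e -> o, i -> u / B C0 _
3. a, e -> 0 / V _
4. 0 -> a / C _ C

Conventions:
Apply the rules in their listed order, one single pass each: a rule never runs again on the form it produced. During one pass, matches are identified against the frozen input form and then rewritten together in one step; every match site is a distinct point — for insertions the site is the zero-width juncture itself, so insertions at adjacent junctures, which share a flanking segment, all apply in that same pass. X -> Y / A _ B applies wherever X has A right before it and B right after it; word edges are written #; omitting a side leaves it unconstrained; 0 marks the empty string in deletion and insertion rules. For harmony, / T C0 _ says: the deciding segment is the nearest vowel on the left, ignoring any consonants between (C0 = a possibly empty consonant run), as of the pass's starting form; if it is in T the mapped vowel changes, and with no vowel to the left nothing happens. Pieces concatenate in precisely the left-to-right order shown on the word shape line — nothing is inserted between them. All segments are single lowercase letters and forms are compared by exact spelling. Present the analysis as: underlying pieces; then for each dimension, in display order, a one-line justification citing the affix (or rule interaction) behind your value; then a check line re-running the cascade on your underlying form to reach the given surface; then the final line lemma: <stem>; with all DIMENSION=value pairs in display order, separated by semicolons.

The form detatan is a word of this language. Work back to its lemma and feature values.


underlying: det-ta-an
VEL=ki - signalled by the affix -ta
TOR=ki - signalled by the affix -an
check: dettaan -> dettaan -> dettaan -> dettan -> detatan
lemma: det; VEL=ki; TOR=ki


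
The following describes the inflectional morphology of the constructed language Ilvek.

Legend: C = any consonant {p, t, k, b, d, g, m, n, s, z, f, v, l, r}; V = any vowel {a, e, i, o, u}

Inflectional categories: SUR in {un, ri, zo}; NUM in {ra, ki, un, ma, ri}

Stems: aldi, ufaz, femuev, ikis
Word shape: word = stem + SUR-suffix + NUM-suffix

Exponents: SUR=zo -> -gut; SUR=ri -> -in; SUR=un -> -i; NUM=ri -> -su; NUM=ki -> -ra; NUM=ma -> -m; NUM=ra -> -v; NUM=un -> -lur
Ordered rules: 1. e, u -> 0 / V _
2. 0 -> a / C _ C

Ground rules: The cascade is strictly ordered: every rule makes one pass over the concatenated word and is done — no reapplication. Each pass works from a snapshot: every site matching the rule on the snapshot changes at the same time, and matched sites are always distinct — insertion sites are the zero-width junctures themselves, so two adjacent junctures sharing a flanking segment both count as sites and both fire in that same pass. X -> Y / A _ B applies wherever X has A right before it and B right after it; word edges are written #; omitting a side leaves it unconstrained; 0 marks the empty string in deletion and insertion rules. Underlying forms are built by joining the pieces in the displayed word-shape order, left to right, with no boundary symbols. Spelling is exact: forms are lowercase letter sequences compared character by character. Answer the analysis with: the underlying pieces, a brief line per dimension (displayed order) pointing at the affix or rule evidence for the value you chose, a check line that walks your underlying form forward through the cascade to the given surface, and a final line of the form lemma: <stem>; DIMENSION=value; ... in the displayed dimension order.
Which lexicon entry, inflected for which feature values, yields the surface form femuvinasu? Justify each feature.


underlying: femuev-in-su
SUR=ri - signalled by the affix -in
NUM=ri - signalled by the affix -su
check: femuevinsu -> femuvinsu -> femuvinasu
lemma: femuev; SUR=ri; NUM=ri


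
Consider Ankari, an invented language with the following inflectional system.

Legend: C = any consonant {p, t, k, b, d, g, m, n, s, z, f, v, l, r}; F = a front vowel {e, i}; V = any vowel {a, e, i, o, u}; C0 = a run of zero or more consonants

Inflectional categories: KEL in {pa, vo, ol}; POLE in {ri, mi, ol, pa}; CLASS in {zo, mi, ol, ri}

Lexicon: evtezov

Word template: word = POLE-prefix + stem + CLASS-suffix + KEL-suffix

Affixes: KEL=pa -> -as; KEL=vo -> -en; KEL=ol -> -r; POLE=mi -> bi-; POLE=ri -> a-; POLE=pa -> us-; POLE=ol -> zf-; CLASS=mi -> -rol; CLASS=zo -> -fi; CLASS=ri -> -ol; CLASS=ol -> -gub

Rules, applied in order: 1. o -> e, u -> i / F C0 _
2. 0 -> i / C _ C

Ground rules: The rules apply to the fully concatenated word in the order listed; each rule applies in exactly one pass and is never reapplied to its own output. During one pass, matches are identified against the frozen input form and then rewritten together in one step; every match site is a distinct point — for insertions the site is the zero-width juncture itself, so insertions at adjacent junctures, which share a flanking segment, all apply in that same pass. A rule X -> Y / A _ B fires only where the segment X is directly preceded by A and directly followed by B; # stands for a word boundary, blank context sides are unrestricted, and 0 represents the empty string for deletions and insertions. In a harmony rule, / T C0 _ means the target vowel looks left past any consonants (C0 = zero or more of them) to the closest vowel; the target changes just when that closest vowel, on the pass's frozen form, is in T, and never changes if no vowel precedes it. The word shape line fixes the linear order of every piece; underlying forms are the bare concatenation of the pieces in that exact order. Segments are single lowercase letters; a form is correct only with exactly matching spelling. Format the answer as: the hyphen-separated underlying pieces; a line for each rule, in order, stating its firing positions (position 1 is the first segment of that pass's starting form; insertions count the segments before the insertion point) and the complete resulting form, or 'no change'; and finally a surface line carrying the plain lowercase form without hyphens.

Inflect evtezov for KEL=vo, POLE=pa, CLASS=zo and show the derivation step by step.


underlying: us-evtezov-fi-en
1. o -> e, u -> i / F C0 _: fires at position(s) 8: usevtezevfien
2. 0 -> i / C _ C: inserts after position(s) 4, 9: usevitezevifien
surface: usevitezevifien


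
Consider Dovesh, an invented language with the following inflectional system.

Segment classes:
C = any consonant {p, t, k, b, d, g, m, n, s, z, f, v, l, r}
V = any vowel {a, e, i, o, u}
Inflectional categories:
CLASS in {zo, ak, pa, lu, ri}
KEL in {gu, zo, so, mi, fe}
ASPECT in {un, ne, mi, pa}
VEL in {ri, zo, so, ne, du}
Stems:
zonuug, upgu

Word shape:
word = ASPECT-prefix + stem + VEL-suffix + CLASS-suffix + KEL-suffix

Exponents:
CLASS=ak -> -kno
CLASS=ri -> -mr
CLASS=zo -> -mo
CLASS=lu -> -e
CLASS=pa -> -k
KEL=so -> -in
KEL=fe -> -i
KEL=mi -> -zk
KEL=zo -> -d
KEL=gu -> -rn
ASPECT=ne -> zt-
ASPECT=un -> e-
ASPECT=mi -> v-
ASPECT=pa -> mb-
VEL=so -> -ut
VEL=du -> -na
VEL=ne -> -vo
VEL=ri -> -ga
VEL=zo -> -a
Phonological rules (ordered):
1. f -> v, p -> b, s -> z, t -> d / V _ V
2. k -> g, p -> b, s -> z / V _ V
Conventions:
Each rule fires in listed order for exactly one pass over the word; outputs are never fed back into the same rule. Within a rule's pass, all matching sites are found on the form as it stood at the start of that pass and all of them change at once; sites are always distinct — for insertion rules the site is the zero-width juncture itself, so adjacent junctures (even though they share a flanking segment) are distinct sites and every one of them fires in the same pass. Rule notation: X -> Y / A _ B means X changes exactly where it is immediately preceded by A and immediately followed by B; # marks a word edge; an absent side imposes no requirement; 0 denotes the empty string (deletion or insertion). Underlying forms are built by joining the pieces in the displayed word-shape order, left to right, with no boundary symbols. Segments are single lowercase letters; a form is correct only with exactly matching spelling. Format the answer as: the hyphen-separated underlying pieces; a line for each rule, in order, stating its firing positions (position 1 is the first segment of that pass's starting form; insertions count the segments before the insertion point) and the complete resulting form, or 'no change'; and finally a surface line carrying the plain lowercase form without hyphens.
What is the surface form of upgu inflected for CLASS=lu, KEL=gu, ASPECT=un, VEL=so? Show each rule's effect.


underlying: e-upgu-ut-e-rn
1. f -> v, p -> b, s -> z, t -> d / V _ V: fires at position(s) 7: eupguudern
2. k -> g, p -> b, s -> z / V _ V: no change
surface: eupguudern


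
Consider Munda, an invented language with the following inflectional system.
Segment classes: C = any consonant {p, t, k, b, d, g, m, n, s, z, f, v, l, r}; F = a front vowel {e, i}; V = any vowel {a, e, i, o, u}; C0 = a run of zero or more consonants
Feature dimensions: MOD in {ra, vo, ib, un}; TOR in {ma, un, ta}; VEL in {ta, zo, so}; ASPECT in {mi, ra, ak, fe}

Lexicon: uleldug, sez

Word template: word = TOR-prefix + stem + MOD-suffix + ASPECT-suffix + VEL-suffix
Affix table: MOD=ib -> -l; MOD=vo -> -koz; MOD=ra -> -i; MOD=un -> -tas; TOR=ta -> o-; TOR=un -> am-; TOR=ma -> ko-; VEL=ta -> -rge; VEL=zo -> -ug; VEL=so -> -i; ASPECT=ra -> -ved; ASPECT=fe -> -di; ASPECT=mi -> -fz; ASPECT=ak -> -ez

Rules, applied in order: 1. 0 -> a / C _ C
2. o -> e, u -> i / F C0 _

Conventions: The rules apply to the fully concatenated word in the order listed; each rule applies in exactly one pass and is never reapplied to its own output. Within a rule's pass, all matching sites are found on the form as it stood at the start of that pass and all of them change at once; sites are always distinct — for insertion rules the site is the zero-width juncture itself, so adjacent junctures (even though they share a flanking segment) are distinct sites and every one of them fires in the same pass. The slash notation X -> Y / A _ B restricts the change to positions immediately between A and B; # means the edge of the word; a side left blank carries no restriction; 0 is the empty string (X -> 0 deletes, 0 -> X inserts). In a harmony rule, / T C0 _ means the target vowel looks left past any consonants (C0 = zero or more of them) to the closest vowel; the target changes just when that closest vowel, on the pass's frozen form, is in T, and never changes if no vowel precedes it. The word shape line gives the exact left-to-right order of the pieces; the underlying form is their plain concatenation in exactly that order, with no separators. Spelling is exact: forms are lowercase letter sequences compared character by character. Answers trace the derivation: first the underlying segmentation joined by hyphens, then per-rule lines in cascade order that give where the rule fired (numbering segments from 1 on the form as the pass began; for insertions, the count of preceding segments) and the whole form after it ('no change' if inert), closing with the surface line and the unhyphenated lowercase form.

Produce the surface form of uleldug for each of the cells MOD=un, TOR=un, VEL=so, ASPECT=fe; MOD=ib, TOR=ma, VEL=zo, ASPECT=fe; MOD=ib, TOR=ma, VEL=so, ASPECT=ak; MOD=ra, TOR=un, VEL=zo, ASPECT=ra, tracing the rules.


cell MOD=un, TOR=un, VEL=so, ASPECT=fe:
underlying: am-uleldug-tas-di-i
1. 0 -> a / C _ C: inserts after position(s) 6, 9, 12: amuleladugatasadii
2. o -> e, u -> i / F C0 _: no change
surface: amuleladugatasadii

cell MOD=ib, TOR=ma, VEL=zo, ASPECT=fe:
underlying: ko-uleldug-l-di-ug
1. 0 -> a / C _ C: inserts after position(s) 6, 9, 10: kouleladugaladiug
2. o -> e, u -> i / F C0 _: fires at position(s) 16: kouleladugaladiig
surface: kouleladugaladiig

cell MOD=ib, TOR=ma, VEL=so, ASPECT=ak:
underlying: ko-uleldug-l-ez-i
1. 0 -> a / C _ C: inserts after position(s) 6, 9: kouleladugalezi
2. o -> e, u -> i / F C0 _: no change
surface: kouleladugalezi

cell MOD=ra, TOR=un, VEL=zo, ASPECT=ra:
underlying: am-uleldug-i-ved-ug
1. 0 -> a / C _ C: inserts after position(s) 6: amuleladugivedug
2. o -> e, u -> i / F C0 _: fires at position(s) 15: amuleladugivedig
surface: amuleladugivedig


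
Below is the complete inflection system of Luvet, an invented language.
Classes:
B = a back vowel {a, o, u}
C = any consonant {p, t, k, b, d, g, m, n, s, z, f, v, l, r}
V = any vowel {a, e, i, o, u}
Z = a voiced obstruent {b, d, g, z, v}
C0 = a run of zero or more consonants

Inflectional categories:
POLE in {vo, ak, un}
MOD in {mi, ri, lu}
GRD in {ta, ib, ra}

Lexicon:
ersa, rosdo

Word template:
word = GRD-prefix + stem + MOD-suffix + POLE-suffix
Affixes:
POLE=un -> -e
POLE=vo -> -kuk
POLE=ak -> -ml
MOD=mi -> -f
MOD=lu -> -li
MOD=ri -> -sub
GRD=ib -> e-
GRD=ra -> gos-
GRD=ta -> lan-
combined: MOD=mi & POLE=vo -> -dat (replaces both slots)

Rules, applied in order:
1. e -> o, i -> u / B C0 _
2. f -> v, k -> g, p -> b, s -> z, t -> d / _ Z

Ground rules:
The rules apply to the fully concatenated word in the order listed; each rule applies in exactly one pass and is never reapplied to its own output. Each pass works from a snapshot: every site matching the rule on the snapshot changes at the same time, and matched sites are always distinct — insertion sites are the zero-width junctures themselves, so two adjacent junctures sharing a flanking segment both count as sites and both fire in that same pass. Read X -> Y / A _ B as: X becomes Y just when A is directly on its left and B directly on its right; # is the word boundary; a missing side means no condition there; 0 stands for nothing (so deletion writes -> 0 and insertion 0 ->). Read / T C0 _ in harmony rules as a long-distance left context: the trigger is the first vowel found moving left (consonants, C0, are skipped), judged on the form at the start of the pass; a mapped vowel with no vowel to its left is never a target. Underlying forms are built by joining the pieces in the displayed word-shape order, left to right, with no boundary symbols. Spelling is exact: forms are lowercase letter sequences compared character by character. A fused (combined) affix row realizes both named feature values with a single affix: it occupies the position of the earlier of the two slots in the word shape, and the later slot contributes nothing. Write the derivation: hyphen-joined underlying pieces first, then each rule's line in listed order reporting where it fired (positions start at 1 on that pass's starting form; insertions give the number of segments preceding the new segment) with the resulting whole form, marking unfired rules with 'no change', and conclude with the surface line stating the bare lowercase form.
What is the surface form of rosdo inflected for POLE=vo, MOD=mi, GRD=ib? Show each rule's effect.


underlying: e-rosdo-dat
1. e -> o, i -> u / B C0 _: no change
2. f -> v, k -> g, p -> b, s -> z, t -> d / _ Z: fires at position(s) 4: erozdodat
surface: erozdodat


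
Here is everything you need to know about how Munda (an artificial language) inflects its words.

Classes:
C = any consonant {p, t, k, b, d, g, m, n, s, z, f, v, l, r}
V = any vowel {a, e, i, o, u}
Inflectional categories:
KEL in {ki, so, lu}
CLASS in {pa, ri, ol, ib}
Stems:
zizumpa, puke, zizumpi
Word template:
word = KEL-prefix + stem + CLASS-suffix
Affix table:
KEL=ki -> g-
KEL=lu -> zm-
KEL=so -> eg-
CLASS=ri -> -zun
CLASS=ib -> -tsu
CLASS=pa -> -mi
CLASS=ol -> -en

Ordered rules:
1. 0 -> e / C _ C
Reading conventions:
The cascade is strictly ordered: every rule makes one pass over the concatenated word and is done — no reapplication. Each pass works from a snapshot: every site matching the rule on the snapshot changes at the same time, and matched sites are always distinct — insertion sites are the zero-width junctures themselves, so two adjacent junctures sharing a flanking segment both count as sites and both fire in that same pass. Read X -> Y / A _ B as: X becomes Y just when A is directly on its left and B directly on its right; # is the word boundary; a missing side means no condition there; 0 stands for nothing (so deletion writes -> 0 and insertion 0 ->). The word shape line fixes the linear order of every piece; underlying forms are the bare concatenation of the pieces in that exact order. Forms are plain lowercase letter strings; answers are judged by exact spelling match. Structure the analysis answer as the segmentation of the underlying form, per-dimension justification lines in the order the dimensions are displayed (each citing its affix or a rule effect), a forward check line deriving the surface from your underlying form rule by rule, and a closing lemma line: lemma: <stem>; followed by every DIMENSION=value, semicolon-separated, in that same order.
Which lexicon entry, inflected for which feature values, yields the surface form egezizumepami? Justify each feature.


underlying: eg-zizumpa-mi
KEL=so - signalled by the affix eg-
CLASS=pa - signalled by the affix -mi
check: egzizumpami -> egezizumepami
lemma: zizumpa; KEL=so; CLASS=pa


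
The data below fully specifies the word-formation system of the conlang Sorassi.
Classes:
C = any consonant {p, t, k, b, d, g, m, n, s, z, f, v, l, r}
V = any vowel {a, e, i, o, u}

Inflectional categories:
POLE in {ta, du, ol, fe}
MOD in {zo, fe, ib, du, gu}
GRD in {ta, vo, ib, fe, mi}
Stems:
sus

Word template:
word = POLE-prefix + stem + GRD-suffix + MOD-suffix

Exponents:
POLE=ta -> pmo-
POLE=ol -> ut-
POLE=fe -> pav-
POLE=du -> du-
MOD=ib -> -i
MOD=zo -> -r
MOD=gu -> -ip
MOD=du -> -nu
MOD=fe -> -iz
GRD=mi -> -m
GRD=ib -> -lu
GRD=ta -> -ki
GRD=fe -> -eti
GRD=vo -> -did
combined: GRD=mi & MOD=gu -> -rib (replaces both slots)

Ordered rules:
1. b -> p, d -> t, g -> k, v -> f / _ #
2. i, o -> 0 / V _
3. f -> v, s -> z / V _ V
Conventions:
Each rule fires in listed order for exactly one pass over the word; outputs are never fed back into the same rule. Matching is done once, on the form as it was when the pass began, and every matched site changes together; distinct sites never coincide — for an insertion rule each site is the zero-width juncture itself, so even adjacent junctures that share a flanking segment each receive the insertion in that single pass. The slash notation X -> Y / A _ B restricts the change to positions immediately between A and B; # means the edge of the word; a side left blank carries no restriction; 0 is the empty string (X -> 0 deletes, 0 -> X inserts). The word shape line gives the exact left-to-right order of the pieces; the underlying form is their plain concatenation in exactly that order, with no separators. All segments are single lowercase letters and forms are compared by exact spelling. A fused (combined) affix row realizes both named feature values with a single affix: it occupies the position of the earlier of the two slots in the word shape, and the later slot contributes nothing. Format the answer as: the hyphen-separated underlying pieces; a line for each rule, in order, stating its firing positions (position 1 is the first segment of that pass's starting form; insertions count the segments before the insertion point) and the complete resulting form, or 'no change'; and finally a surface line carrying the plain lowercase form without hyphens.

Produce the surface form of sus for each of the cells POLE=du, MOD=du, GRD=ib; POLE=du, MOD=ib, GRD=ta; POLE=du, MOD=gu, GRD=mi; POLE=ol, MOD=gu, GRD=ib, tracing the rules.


cell POLE=du, MOD=du, GRD=ib:
underlying: du-sus-lu-nu
1. b -> p, d -> t, g -> k, v -> f / _ #: no change
2. i, o -> 0 / V _: no change
3. f -> v, s -> z / V _ V: fires at position(s) 3: duzuslunu
surface: duzuslunu

cell POLE=du, MOD=ib, GRD=ta:
underlying: du-sus-ki-i
1. b -> p, d -> t, g -> k, v -> f / _ #: no change
2. i, o -> 0 / V _: fires at position(s) 8: dususki
3. f -> v, s -> z / V _ V: fires at position(s) 3: duzuski
surface: duzuski

cell POLE=du, MOD=gu, GRD=mi:
underlying: du-sus-rib
1. b -> p, d -> t, g -> k, v -> f / _ #: fires at position(s) 8: dususrip
2. i, o -> 0 / V _: no change
3. f -> v, s -> z / V _ V: fires at position(s) 3: duzusrip
surface: duzusrip

cell POLE=ol, MOD=gu, GRD=ib:
underlying: ut-sus-lu-ip
1. b -> p, d -> t, g -> k, v -> f / _ #: no change
2. i, o -> 0 / V _: fires at position(s) 8: utsuslup
3. f -> v, s -> z / V _ V: no change
surface: utsuslup


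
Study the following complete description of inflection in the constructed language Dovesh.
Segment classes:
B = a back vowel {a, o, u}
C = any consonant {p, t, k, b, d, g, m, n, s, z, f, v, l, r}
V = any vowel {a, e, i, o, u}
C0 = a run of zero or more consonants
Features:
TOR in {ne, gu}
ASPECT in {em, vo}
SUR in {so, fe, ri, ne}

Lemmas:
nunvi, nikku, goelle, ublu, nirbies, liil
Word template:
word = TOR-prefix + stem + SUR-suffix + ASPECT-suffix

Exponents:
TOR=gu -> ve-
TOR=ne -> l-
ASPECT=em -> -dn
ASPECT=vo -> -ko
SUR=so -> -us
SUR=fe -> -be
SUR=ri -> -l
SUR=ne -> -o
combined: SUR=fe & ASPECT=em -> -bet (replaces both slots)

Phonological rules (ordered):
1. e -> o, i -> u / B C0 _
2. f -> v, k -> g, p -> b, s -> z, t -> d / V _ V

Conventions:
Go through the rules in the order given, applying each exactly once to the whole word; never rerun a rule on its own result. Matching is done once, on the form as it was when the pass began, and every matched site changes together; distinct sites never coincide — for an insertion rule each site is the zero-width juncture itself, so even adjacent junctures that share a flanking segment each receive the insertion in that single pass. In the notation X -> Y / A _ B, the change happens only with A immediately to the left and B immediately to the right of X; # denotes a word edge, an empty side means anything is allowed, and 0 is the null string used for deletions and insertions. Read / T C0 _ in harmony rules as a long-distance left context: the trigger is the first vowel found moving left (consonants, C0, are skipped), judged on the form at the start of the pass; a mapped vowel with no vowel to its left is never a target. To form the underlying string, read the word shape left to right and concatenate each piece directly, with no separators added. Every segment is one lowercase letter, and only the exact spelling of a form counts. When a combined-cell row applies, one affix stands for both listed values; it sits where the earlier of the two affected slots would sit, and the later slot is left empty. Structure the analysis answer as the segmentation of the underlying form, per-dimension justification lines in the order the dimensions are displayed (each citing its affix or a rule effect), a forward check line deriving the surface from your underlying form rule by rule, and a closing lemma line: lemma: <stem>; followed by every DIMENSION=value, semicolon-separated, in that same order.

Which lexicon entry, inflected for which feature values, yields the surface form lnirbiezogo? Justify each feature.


underlying: l-nirbies-o-ko
TOR=ne - signalled by the affix l-
ASPECT=vo - signalled by the affix -ko
SUR=ne - signalled by the affix -o
check: lnirbiesoko -> lnirbiesoko -> lnirbiezogo
lemma: nirbies; TOR=ne; ASPECT=vo; SUR=ne


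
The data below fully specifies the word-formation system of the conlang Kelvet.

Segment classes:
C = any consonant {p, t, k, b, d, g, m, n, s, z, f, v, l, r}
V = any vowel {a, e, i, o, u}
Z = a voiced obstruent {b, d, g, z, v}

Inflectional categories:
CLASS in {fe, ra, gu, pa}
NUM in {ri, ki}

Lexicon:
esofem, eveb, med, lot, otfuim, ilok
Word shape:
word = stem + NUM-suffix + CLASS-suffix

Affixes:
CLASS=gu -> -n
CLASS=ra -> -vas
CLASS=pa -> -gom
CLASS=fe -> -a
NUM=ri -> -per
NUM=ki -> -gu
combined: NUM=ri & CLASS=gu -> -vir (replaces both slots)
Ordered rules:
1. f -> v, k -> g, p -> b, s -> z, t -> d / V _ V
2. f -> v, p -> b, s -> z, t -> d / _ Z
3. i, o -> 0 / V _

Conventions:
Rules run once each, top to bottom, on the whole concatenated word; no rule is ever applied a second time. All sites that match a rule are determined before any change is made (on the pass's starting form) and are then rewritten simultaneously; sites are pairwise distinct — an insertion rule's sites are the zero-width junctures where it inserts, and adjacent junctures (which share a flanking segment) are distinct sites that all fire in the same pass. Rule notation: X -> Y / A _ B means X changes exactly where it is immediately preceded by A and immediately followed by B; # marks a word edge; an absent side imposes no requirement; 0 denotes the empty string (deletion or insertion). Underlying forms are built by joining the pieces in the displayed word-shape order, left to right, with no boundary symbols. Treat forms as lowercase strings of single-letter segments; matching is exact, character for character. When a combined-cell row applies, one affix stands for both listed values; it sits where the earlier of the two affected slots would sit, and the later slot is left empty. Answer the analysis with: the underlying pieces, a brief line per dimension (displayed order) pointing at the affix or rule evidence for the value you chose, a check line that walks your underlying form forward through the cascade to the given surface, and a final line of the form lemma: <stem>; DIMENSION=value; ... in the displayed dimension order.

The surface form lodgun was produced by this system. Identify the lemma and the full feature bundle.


underlying: lot-gu-n
CLASS=gu - signalled by the affix -n
NUM=ki - signalled by the affix -gu
check: lotgun -> lotgun -> lodgun -> lodgun
lemma: lot; CLASS=gu; NUM=ki


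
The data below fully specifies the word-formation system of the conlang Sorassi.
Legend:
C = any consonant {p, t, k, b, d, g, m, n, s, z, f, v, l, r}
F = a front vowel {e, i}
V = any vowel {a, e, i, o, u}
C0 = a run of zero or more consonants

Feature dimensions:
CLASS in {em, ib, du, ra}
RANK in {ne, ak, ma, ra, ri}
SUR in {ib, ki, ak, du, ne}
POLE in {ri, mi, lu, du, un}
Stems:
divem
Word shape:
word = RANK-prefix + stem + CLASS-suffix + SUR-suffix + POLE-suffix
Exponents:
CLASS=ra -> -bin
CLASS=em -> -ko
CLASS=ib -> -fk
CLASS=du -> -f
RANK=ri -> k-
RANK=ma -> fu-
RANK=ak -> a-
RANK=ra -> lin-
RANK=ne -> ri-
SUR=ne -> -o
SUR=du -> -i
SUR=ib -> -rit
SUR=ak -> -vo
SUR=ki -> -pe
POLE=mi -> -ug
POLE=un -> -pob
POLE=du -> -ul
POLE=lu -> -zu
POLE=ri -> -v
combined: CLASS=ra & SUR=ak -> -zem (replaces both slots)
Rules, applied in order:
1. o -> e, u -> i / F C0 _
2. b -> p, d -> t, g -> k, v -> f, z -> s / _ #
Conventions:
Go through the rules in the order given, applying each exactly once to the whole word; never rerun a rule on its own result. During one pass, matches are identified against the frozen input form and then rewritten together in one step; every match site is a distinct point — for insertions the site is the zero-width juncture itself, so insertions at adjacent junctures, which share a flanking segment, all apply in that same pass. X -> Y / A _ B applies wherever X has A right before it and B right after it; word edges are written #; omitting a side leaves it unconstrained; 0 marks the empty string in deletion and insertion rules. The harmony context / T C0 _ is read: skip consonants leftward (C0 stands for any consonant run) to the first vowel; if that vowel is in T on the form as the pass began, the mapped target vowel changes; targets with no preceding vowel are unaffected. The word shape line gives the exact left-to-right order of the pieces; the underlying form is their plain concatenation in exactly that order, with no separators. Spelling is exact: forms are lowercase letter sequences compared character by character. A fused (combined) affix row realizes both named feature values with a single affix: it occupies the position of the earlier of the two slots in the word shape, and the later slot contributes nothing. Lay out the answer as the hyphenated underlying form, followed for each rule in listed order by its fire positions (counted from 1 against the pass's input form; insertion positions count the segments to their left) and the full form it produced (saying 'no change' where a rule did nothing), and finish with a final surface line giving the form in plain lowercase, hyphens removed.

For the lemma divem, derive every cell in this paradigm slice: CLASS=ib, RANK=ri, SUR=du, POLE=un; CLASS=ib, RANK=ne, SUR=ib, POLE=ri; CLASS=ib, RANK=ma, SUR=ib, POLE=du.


cell CLASS=ib, RANK=ri, SUR=du, POLE=un:
underlying: k-divem-fk-i-pob
1. o -> e, u -> i / F C0 _: fires at position(s) 11: kdivemfkipeb
2. b -> p, d -> t, g -> k, v -> f, z -> s / _ #: fires at position(s) 12: kdivemfkipep
surface: kdivemfkipep

cell CLASS=ib, RANK=ne, SUR=ib, POLE=ri:
underlying: ri-divem-fk-rit-v
1. o -> e, u -> i / F C0 _: no change
2. b -> p, d -> t, g -> k, v -> f, z -> s / _ #: fires at position(s) 13: ridivemfkritf
surface: ridivemfkritf

cell CLASS=ib, RANK=ma, SUR=ib, POLE=du:
underlying: fu-divem-fk-rit-ul
1. o -> e, u -> i / F C0 _: fires at position(s) 13: fudivemfkritil
2. b -> p, d -> t, g -> k, v -> f, z -> s / _ #: no change
surface: fudivemfkritil
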